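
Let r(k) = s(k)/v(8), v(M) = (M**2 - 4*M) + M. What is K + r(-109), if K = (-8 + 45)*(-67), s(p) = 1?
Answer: -99159/40 ≈ -2479.0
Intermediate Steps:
v(M) = M**2 - 3*M
K = -2479 (K = 37*(-67) = -2479)
r(k) = 1/40 (r(k) = 1/(8*(-3 + 8)) = 1/(8*5) = 1/40)
K + r(-109) = -2479 + 1/40 = -99159/40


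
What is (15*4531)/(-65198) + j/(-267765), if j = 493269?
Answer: -16786266829/5819247490 ≈ -2.8846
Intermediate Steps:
(15*4531)/(-65198) + j/(-267765) = (15*4531)/(-65198) + 493269/(-267765) = 67965*(-1/65198) + 493269*(-1/267765) = -67965/65198 - 164423/89255 = -16786266829/5819247490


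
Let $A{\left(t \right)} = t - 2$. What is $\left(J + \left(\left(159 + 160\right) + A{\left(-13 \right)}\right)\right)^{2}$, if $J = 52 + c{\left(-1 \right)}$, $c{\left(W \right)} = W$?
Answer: $126025$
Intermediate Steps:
$A{\left(t \right)} = -2 + t$ ($A{\left(t \right)} = t - 2 = -2 + t$)
$J = 51$ ($J = 52 - 1 = 51$)
$\left(J + \left(\left(159 + 160\right) + A{\left(-13 \right)}\right)\right)^{2} = \left(51 + \left(\left(159 + 160\right) - 15\right)\right)^{2} = \left(51 + \left(319 - 15\right)\right)^{2} = \left(51 + 304\right)^{2} = 355^{2} = 126025$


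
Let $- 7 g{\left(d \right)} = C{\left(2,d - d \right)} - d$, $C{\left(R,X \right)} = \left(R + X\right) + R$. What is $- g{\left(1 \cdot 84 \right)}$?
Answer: $- \frac{80}{7} \approx -11.429$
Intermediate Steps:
$C{\left(R,X \right)} = X + 2 R$
$g{\left(d \right)} = - \frac{4}{7} + \frac{d}{7}$ ($g{\left(d \right)} = - \frac{\left(\left(d - d\right) + 2 \cdot 2\right) - d}{7} = - \frac{\left(0 + 4\right) - d}{7} = - \frac{4 - d}{7} = - \frac{4}{7} + \frac{d}{7}$)
$- g{\left(1 \cdot 84 \right)} = - (- \frac{4}{7} + \frac{1 \cdot 84}{7}) = - (- \frac{4}{7} + \frac{1}{7} \cdot 84) = - (- \frac{4}{7} + 12) = \left(-1\right) \frac{80}{7} = - \frac{80}{7}$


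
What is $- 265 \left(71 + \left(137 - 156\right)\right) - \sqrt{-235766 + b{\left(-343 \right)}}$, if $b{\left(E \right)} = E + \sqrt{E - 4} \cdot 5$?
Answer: $-13780 - \sqrt{-236109 + 5 i \sqrt{347}} \approx -13780.0 - 485.91 i$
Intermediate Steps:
$b{\left(E \right)} = E + 5 \sqrt{-4 + E}$ ($b{\left(E \right)} = E + \sqrt{-4 + E} 5 = E + 5 \sqrt{-4 + E}$)
$- 265 \left(71 + \left(137 - 156\right)\right) - \sqrt{-235766 + b{\left(-343 \right)}} = - 265 \left(71 + \left(137 - 156\right)\right) - \sqrt{-235766 - \left(343 - 5 \sqrt{-4 - 343}\right)} = - 265 \left(71 + \left(137 - 156\right)\right) - \sqrt{-235766 - \left(343 - 5 \sqrt{-347}\right)} = - 265 \left(71 - 19\right) - \sqrt{-235766 - \left(343 - 5 i \sqrt{347}\right)} = \left(-265\right) 52 - \sqrt{-235766 - \left(343 - 5 i \sqrt{347}\right)} = -13780 - \sqrt{-236109 + 5 i \sqrt{347}}$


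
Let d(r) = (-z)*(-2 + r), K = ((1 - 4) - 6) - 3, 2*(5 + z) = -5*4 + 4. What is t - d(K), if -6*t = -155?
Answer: 1247/6 ≈ 207.83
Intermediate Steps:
t = 155/6 (t = -⅙*(-155) = 155/6 ≈ 25.833)
z = -13 (z = -5 + (-5*4 + 4)/2 = -5 + (-20 + 4)/2 = -5 + (½)*(-16) = -5 - 8 = -13)
K = -12 (K = (-3 - 6) - 3 = -9 - 3 = -12)
d(r) = -26 + 13*r (d(r) = (-1*(-13))*(-2 + r) = 13*(-2 + r) = -26 + 13*r)
t - d(K) = 155/6 - (-26 + 13*(-12)) = 155/6 - (-26 - 156) = 155/6 - 1*(-182) = 155/6 + 182 = 1247/6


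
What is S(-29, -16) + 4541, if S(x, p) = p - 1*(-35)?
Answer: 4560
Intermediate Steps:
S(x, p) = 35 + p (S(x, p) = p + 35 = 35 + p)
S(-29, -16) + 4541 = (35 - 16) + 4541 = 19 + 4541 = 4560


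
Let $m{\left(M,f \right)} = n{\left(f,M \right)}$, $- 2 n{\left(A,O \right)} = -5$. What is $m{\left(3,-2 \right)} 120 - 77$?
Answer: $223$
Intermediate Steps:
$n{\left(A,O \right)} = \frac{5}{2}$ ($n{\left(A,O \right)} = \left(- \frac{1}{2}\right) \left(-5\right) = \frac{5}{2}$)
$m{\left(M,f \right)} = \frac{5}{2}$
$m{\left(3,-2 \right)} 120 - 77 = \frac{5}{2} \cdot 120 - 77 = 300 - 77 = 223$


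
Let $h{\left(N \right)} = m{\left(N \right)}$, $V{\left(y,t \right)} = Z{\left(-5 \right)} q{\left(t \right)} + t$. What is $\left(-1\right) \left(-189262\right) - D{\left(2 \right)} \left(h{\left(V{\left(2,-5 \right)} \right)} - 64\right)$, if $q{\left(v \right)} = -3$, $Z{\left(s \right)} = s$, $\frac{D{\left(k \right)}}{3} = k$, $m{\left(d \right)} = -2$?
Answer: $189658$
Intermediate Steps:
$D{\left(k \right)} = 3 k$
$V{\left(y,t \right)} = 15 + t$ ($V{\left(y,t \right)} = \left(-5\right) \left(-3\right) + t = 15 + t$)
$h{\left(N \right)} = -2$
$\left(-1\right) \left(-189262\right) - D{\left(2 \right)} \left(h{\left(V{\left(2,-5 \right)} \right)} - 64\right) = \left(-1\right) \left(-189262\right) - 3 \cdot 2 \left(-2 - 64\right) = 189262 - 6 \left(-66\right) = 189262 - -396 = 189262 + 396 = 189658$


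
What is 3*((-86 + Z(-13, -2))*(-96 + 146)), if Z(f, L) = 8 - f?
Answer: -9750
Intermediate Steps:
3*((-86 + Z(-13, -2))*(-96 + 146)) = 3*((-86 + (8 - 1*(-13)))*(-96 + 146)) = 3*((-86 + (8 + 13))*50) = 3*((-86 + 21)*50) = 3*(-65*50) = 3*(-3250) = -9750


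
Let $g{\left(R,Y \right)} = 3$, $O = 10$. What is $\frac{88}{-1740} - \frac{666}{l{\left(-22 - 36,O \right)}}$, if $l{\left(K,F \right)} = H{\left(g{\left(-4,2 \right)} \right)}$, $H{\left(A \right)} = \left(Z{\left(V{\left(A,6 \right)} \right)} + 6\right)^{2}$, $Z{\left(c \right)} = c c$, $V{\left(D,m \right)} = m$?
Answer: $- \frac{18251}{42630} \approx -0.42813$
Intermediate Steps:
$Z{\left(c \right)} = c^{2}$
$H{\left(A \right)} = 1764$ ($H{\left(A \right)} = \left(6^{2} + 6\right)^{2} = \left(36 + 6\right)^{2} = 42^{2} = 1764$)
$l{\left(K,F \right)} = 1764$
$\frac{88}{-1740} - \frac{666}{l{\left(-22 - 36,O \right)}} = \frac{88}{-1740} - \frac{666}{1764} = 88 \left(- \frac{1}{1740}\right) - \frac{37}{98} = - \frac{22}{435} - \frac{37}{98} = - \frac{18251}{42630}$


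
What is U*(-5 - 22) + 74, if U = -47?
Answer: 1343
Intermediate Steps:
U*(-5 - 22) + 74 = -47*(-5 - 22) + 74 = -47*(-27) + 74 = 1269 + 74 = 1343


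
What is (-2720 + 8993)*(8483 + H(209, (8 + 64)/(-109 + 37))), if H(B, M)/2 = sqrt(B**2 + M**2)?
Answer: 53213859 + 12546*sqrt(43682) ≈ 5.5836e+7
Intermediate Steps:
H(B, M) = 2*sqrt(B**2 + M**2)
(-2720 + 8993)*(8483 + H(209, (8 + 64)/(-109 + 37))) = (-2720 + 8993)*(8483 + 2*sqrt(209**2 + ((8 + 64)/(-109 + 37))**2)) = 6273*(8483 + 2*sqrt(43681 + (72/(-72))**2)) = 6273*(8483 + 2*sqrt(43681 + (72*(-1/72))**2)) = 6273*(8483 + 2*sqrt(43681 + (-1)**2)) = 6273*(8483 + 2*sqrt(43681 + 1)) = 6273*(8483 + 2*sqrt(43682)) = 53213859 + 12546*sqrt(43682)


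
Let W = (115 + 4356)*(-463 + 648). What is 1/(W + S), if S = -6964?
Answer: 1/820171 ≈ 1.2193e-6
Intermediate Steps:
W = 827135 (W = 4471*185 = 827135)
1/(W + S) = 1/(827135 - 6964) = 1/820171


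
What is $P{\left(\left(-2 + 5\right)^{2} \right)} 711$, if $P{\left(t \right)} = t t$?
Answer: $57591$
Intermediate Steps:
$P{\left(t \right)} = t^{2}$
$P{\left(\left(-2 + 5\right)^{2} \right)} 711 = \left(\left(-2 + 5\right)^{2}\right)^{2} \cdot 711 = \left(3^{2}\right)^{2} \cdot 711 = 9^{2} \cdot 711 = 81 \cdot 711 = 57591$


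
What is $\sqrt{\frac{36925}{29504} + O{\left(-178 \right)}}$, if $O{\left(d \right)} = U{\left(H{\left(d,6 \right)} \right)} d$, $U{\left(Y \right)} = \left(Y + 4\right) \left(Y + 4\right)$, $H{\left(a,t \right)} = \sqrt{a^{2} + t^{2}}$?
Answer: $\frac{\sqrt{-76834084044327 - 38736627712 \sqrt{7930}}}{3688} \approx 2429.5 i$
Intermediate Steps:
$U{\left(Y \right)} = \left(4 + Y\right)^{2}$ ($U{\left(Y \right)} = \left(4 + Y\right) \left(4 + Y\right) = \left(4 + Y\right)^{2}$)
$O{\left(d \right)} = d \left(4 + \sqrt{36 + d^{2}}\right)^{2}$ ($O{\left(d \right)} = \left(4 + \sqrt{d^{2} + 6^{2}}\right)^{2} d = \left(4 + \sqrt{d^{2} + 36}\right)^{2} d = \left(4 + \sqrt{36 + d^{2}}\right)^{2} d = d \left(4 + \sqrt{36 + d^{2}}\right)^{2}$)
$\sqrt{\frac{36925}{29504} + O{\left(-178 \right)}} = \sqrt{\frac{36925}{29504} - 178 \left(4 + \sqrt{36 + \left(-178\right)^{2}}\right)^{2}} = \sqrt{36925 \cdot \frac{1}{29504} - 178 \left(4 + \sqrt{36 + 31684}\right)^{2}} = \sqrt{\frac{36925}{29504} - 178 \left(4 + \sqrt{31720}\right)^{2}} = \sqrt{\frac{36925}{29504} - 178 \left(4 + 2 \sqrt{7930}\right)^{2}}$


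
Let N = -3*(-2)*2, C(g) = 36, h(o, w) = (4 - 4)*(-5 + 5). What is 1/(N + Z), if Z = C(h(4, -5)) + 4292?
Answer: 1/4340 ≈ 0.00023041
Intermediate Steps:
h(o, w) = 0 (h(o, w) = 0*0 = 0)
N = 12 (N = 6*2 = 12)
Z = 4328 (Z = 36 + 4292 = 4328)
1/(N + Z) = 1/(12 + 4328) = 1/4340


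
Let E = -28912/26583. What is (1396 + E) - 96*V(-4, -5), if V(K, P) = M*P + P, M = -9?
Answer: -64997764/26583 ≈ -2445.1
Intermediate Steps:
V(K, P) = -8*P (V(K, P) = -9*P + P = -8*P)
E = -28912/26583 (E = -28912*1/26583 = -28912/26583 ≈ -1.0876)
(1396 + E) - 96*V(-4, -5) = (1396 - 28912/26583) - (-768)*(-5) = 37080956/26583 - 96*40 = 37080956/26583 - 3840 = -64997764/26583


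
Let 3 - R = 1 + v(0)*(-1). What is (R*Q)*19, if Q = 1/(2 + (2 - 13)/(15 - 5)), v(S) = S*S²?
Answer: 380/9 ≈ 42.222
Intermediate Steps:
v(S) = S³
Q = 10/9 (Q = 1/(2 - 11/10) = 1/(9/10) = 10/9 ≈ 1.1111)
R = 2 (R = 3 - (1 + 0³*(-1)) = 3 - (1 + 0*(-1)) = 3 - (1 + 0) = 3 - 1*1 = 3 - 1 = 2)
(R*Q)*19 = (2*(10/9))*19 = (20/9)*19 = 380/9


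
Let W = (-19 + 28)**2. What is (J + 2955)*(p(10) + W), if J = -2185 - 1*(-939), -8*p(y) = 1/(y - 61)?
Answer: 56480741/408 ≈ 1.3843e+5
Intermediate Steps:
W = 81 (W = 9**2 = 81)
p(y) = -1/(8*(-61 + y)) (p(y) = -1/(8*(y - 61)) = -1/(8*(-61 + y)))
J = -1246 (J = -2185 + 939 = -1246)
(J + 2955)*(p(10) + W) = (-1246 + 2955)*(-1/(-488 + 8*10) + 81) = 1709*(-1/(-488 + 80) + 81) = 1709*(-1/(-408) + 81) = 1709*(-1*(-1/408) + 81) = 1709*(1/408 + 81) = 1709*(33049/408) = 56480741/408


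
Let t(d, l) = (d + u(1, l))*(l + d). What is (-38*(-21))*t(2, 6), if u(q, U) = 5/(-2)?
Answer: -3192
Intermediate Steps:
u(q, U) = -5/2 (u(q, U) = 5*(-1/2) = -5/2)
t(d, l) = (-5/2 + d)*(d + l) (t(d, l) = (d - 5/2)*(l + d) = (-5/2 + d)*(d + l))
(-38*(-21))*t(2, 6) = (-38*(-21))*(2**2 - 5/2*2 - 5/2*6 + 2*6) = 798*(4 - 5 - 15 + 12) = 798*(-4) = -3192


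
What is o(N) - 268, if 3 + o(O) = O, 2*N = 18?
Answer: -262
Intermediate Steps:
N = 9 (N = (½)*18 = 9)
o(O) = -3 + O
o(N) - 268 = (-3 + 9) - 268 = 6 - 268 = -262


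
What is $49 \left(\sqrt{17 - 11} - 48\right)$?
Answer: $-2352 + 49 \sqrt{6} \approx -2232.0$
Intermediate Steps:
$49 \left(\sqrt{17 - 11} - 48\right) = 49 \left(\sqrt{6} - 48\right) = 49 \left(-48 + \sqrt{6}\right) = -2352 + 49 \sqrt{6}$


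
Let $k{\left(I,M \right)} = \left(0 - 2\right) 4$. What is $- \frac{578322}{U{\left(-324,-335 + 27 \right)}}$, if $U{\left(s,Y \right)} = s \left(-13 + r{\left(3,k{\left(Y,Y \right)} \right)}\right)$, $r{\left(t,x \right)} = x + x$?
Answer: $- \frac{32129}{522} \approx -61.55$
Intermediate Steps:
$k{\left(I,M \right)} = -8$ ($k{\left(I,M \right)} = \left(-2\right) 4 = -8$)
$r{\left(t,x \right)} = 2 x$
$U{\left(s,Y \right)} = - 29 s$ ($U{\left(s,Y \right)} = s \left(-13 + 2 \left(-8\right)\right) = s \left(-13 - 16\right) = s \left(-29\right) = - 29 s$)
$- \frac{578322}{U{\left(-324,-335 + 27 \right)}} = - \frac{578322}{\left(-29\right) \left(-324\right)} = - \frac{578322}{9396} = \left(-578322\right) \frac{1}{9396} = - \frac{32129}{522}$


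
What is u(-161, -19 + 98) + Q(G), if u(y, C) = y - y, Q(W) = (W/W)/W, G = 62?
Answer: 1/62 ≈ 0.016129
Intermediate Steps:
Q(W) = 1/W
u(y, C) = 0
u(-161, -19 + 98) + Q(G) = 0 + 1/62 = 1/62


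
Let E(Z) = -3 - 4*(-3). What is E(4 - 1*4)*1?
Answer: 9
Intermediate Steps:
E(Z) = 9 (E(Z) = -3 + 12 = 9)
E(4 - 1*4)*1 = 9*1 = 9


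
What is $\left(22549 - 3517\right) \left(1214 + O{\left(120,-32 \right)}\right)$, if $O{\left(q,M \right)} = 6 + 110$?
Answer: $25312560$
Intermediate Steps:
$O{\left(q,M \right)} = 116$
$\left(22549 - 3517\right) \left(1214 + O{\left(120,-32 \right)}\right) = \left(22549 - 3517\right) \left(1214 + 116\right) = 19032 \cdot 1330 = 25312560$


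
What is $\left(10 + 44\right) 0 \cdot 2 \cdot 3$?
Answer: $0$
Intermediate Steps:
$\left(10 + 44\right) 0 \cdot 2 \cdot 3 = 54 \cdot 0 \cdot 3 = 54 \cdot 0 = 0$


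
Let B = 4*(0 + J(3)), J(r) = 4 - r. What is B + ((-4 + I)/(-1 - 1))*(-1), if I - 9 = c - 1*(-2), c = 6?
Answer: 21/2 ≈ 10.500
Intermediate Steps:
I = 17 (I = 9 + (6 - 1*(-2)) = 9 + (6 + 2) = 9 + 8 = 17)
B = 4 (B = 4*(0 + (4 - 1*3)) = 4*(0 + (4 - 3)) = 4*(0 + 1) = 4*1 = 4)
B + ((-4 + I)/(-1 - 1))*(-1) = 4 + ((-4 + 17)/(-1 - 1))*(-1) = 4 + (13/(-2))*(-1) = 4 + (13*(-1/2))*(-1) = 4 - 13/2*(-1) = 4 + 13/2 = 21/2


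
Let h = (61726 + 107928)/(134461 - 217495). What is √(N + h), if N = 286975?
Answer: 2*√13740116018006/13839 ≈ 535.70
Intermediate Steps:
h = -84827/41517 (h = 169654/(-83034) = 169654*(-1/83034) = -84827/41517 ≈ -2.0432)
√(N + h) = √(286975 - 84827/41517) = √(11914256248/41517) = 2*√13740116018006/13839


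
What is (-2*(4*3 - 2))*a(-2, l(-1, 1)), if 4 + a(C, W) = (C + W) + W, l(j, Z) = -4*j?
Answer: -40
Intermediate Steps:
a(C, W) = -4 + C + 2*W (a(C, W) = -4 + ((C + W) + W) = -4 + (C + 2*W) = -4 + C + 2*W)
(-2*(4*3 - 2))*a(-2, l(-1, 1)) = (-2*(4*3 - 2))*(-4 - 2 + 2*(-4*(-1))) = (-2*(12 - 2))*(-4 - 2 + 2*4) = (-2*10)*(-4 - 2 + 8) = -20*2 = -40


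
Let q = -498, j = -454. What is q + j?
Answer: -952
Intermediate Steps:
q + j = -498 - 454 = -952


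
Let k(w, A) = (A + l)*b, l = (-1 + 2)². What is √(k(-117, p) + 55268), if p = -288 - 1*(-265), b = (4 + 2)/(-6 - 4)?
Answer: √1382030/5 ≈ 235.12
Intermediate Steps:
l = 1 (l = 1² = 1)
b = -⅗ (b = 6/(-10) = 6*(-⅒) = -⅗ ≈ -0.60000)
p = -23 (p = -288 + 265 = -23)
k(w, A) = -⅗ - 3*A/5 (k(w, A) = (A + 1)*(-⅗) = (1 + A)*(-⅗) = -⅗ - 3*A/5)
√(k(-117, p) + 55268) = √((-⅗ - ⅗*(-23)) + 55268) = √((-⅗ + 69/5) + 55268) = √(66/5 + 55268) = √(276406/5) = √1382030/5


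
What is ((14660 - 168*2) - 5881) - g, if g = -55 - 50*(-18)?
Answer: 7598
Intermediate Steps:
g = 845 (g = -55 + 900 = 845)
((14660 - 168*2) - 5881) - g = ((14660 - 168*2) - 5881) - 1*845 = ((14660 - 336) - 5881) - 845 = (14324 - 5881) - 845 = 8443 - 845 = 7598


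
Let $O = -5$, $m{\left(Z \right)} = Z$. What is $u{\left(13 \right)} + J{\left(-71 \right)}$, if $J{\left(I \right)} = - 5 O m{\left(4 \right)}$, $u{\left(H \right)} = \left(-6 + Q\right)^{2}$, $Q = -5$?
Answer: $221$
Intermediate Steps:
$u{\left(H \right)} = 121$ ($u{\left(H \right)} = \left(-6 - 5\right)^{2} = \left(-11\right)^{2} = 121$)
$J{\left(I \right)} = 100$ ($J{\left(I \right)} = \left(-5\right) \left(-5\right) 4 = 25 \cdot 4 = 100$)
$u{\left(13 \right)} + J{\left(-71 \right)} = 121 + 100 = 221$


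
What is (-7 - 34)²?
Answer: 1681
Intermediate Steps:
(-7 - 34)² = (-41)² = 1681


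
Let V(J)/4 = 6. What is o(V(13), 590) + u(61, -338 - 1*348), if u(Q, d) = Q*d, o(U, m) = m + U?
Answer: -41232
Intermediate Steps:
V(J) = 24 (V(J) = 4*6 = 24)
o(U, m) = U + m
o(V(13), 590) + u(61, -338 - 1*348) = (24 + 590) + 61*(-338 - 1*348) = 614 + 61*(-338 - 348) = 614 + 61*(-686) = 614 - 41846 = -41232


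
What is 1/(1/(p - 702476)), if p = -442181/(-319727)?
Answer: -224600101871/319727 ≈ -7.0248e+5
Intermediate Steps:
p = 442181/319727 (p = -442181*(-1/319727) = 442181/319727 ≈ 1.3830)
1/(1/(p - 702476)) = 1/(1/(442181/319727 - 702476)) = 1/(1/(-224600101871/319727)) = 1/(-319727/224600101871) = -224600101871/319727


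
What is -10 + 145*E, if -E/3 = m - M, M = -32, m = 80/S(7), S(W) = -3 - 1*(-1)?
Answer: 3470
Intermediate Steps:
S(W) = -2 (S(W) = -3 + 1 = -2)
m = -40 (m = 80/(-2) = 80*(-½) = -40)
E = 24 (E = -3*(-40 - 1*(-32)) = -3*(-40 + 32) = -3*(-8) = 24)
-10 + 145*E = -10 + 145*24 = -10 + 3480 = 3470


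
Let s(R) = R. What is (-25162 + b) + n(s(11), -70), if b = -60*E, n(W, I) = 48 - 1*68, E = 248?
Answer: -40062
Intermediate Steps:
n(W, I) = -20 (n(W, I) = 48 - 68 = -20)
b = -14880 (b = -60*248 = -14880)
(-25162 + b) + n(s(11), -70) = (-25162 - 14880) - 20 = -40042 - 20 = -40062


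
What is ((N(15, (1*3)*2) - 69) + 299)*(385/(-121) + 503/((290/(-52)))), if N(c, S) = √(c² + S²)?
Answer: -6850918/319 - 446799*√29/1595 ≈ -22985.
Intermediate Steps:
N(c, S) = √(S² + c²)
((N(15, (1*3)*2) - 69) + 299)*(385/(-121) + 503/((290/(-52)))) = ((√(((1*3)*2)² + 15²) - 69) + 299)*(385/(-121) + 503/((290/(-52)))) = ((√((3*2)² + 225) - 69) + 299)*(385*(-1/121) + 503/((290*(-1/52)))) = ((√(6² + 225) - 69) + 299)*(-35/11 + 503/(-145/26)) = ((√(36 + 225) - 69) + 299)*(-35/11 + 503*(-26/145)) = ((√261 - 69) + 299)*(-35/11 - 13078/145) = ((3*√29 - 69) + 299)*(-148933/1595) = ((-69 + 3*√29) + 299)*(-148933/1595) = (230 + 3*√29)*(-148933/1595) = -6850918/319 - 446799*√29/1595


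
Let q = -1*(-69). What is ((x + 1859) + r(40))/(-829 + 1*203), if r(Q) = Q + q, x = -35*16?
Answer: -704/313 ≈ -2.2492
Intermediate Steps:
q = 69
x = -560
r(Q) = 69 + Q (r(Q) = Q + 69 = 69 + Q)
((x + 1859) + r(40))/(-829 + 1*203) = ((-560 + 1859) + (69 + 40))/(-829 + 1*203) = (1299 + 109)/(-829 + 203) = 1408/(-626) = 1408*(-1/626) = -704/313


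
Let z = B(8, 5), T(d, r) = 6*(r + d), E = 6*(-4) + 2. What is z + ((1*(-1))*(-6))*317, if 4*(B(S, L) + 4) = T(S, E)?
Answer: 1877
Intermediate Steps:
E = -22 (E = -24 + 2 = -22)
T(d, r) = 6*d + 6*r (T(d, r) = 6*(d + r) = 6*d + 6*r)
B(S, L) = -37 + 3*S/2 (B(S, L) = -4 + (6*S + 6*(-22))/4 = -4 + (6*S - 132)/4 = -4 + (-132 + 6*S)/4 = -4 + (-33 + 3*S/2) = -37 + 3*S/2)
z = -25 (z = -37 + (3/2)*8 = -37 + 12 = -25)
z + ((1*(-1))*(-6))*317 = -25 + ((1*(-1))*(-6))*317 = -25 - 1*(-6)*317 = -25 + 6*317 = -25 + 1902 = 1877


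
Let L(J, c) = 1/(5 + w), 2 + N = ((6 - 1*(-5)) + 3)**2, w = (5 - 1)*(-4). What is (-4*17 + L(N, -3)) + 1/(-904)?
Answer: -677107/9944 ≈ -68.092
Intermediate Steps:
w = -16 (w = 4*(-4) = -16)
N = 194 (N = -2 + ((6 - 1*(-5)) + 3)**2 = -2 + ((6 + 5) + 3)**2 = -2 + (11 + 3)**2 = -2 + 14**2 = -2 + 196 = 194)
L(J, c) = -1/11 (L(J, c) = 1/(5 - 16) = 1/(-11) = -1/11)
(-4*17 + L(N, -3)) + 1/(-904) = (-4*17 - 1/11) + 1/(-904) = (-68 - 1/11) - 1/904 = -749/11 - 1/904 = -677107/9944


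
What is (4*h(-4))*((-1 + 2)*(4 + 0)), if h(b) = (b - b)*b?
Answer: 0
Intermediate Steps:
h(b) = 0 (h(b) = 0*b = 0)
(4*h(-4))*((-1 + 2)*(4 + 0)) = (4*0)*((-1 + 2)*(4 + 0)) = 0*(1*4) = 0*4 = 0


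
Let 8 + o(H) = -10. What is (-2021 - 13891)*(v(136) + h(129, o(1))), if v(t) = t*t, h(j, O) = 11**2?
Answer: -296233704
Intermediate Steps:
o(H) = -18 (o(H) = -8 - 10 = -18)
h(j, O) = 121
v(t) = t**2
(-2021 - 13891)*(v(136) + h(129, o(1))) = (-2021 - 13891)*(136**2 + 121) = -15912*(18496 + 121) = -15912*18617 = -296233704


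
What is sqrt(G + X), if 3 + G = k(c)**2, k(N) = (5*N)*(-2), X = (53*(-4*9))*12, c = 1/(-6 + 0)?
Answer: I*sqrt(206066)/3 ≈ 151.31*I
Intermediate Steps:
c = -1/6 (c = 1/(-6) = -1/6 ≈ -0.16667)
X = -22896 (X = (53*(-36))*12 = -1908*12 = -22896)
k(N) = -10*N
G = -2/9 (G = -3 + (-10*(-1/6))**2 = -3 + (5/3)**2 = -3 + 25/9 = -2/9 ≈ -0.22222)
sqrt(G + X) = sqrt(-2/9 - 22896) = sqrt(-206066/9) = I*sqrt(206066)/3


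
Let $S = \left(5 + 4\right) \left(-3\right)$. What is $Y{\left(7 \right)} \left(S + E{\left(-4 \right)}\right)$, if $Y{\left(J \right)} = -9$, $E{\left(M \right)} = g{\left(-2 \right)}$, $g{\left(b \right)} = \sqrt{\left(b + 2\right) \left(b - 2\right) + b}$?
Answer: $243 - 9 i \sqrt{2} \approx 243.0 - 12.728 i$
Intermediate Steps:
$g{\left(b \right)} = \sqrt{b + \left(-2 + b\right) \left(2 + b\right)}$ ($g{\left(b \right)} = \sqrt{\left(2 + b\right) \left(-2 + b\right) + b} = \sqrt{\left(-2 + b\right) \left(2 + b\right) + b} = \sqrt{b + \left(-2 + b\right) \left(2 + b\right)}$)
$E{\left(M \right)} = i \sqrt{2}$ ($E{\left(M \right)} = \sqrt{-4 - 2 + \left(-2\right)^{2}} = \sqrt{-4 - 2 + 4} = \sqrt{-2} = i \sqrt{2}$)
$S = -27$ ($S = 9 \left(-3\right) = -27$)
$Y{\left(7 \right)} \left(S + E{\left(-4 \right)}\right) = - 9 \left(-27 + i \sqrt{2}\right) = 243 - 9 i \sqrt{2}$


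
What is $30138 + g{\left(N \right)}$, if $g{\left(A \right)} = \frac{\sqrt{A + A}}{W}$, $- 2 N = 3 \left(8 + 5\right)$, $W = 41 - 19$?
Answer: $30138 + \frac{i \sqrt{39}}{22} \approx 30138.0 + 0.28386 i$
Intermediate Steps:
$W = 22$
$N = - \frac{39}{2}$ ($N = - \frac{3 \left(8 + 5\right)}{2} = - \frac{3 \cdot 13}{2} = \left(- \frac{1}{2}\right) 39 = - \frac{39}{2} \approx -19.5$)
$g{\left(A \right)} = \frac{\sqrt{2} \sqrt{A}}{22}$ ($g{\left(A \right)} = \frac{\sqrt{A + A}}{22} = \sqrt{2 A} \frac{1}{22} = \sqrt{2} \sqrt{A} \frac{1}{22} = \frac{\sqrt{2} \sqrt{A}}{22}$)
$30138 + g{\left(N \right)} = 30138 + \frac{\sqrt{2} \sqrt{- \frac{39}{2}}}{22} = 30138 + \frac{\sqrt{2} \frac{i \sqrt{78}}{2}}{22} = 30138 + \frac{i \sqrt{39}}{22}$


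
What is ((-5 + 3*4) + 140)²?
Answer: 21609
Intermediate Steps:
((-5 + 3*4) + 140)² = ((-5 + 12) + 140)² = (7 + 140)² = 147² = 21609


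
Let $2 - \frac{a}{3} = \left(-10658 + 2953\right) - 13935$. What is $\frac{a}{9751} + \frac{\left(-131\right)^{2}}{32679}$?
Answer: $\frac{2289053665}{318652929} \approx 7.1835$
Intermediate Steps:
$a = 64926$ ($a = 6 - 3 \left(\left(-10658 + 2953\right) - 13935\right) = 6 - 3 \left(-7705 - 13935\right) = 6 - -64920 = 6 + 64920 = 64926$)
$\frac{a}{9751} + \frac{\left(-131\right)^{2}}{32679} = \frac{64926}{9751} + \frac{\left(-131\right)^{2}}{32679} = 64926 \cdot \frac{1}{9751} + 17161 \cdot \frac{1}{32679} = \frac{64926}{9751} + \frac{17161}{32679} = \frac{2289053665}{318652929}$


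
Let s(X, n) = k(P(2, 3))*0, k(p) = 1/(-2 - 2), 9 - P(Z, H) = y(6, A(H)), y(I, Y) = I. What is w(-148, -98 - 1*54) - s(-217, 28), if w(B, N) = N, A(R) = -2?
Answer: -152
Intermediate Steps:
P(Z, H) = 3 (P(Z, H) = 9 - 1*6 = 9 - 6 = 3)
k(p) = -¼ (k(p) = 1/(-4) = -¼)
s(X, n) = 0 (s(X, n) = -¼*0 = 0)
w(-148, -98 - 1*54) - s(-217, 28) = (-98 - 1*54) - 1*0 = (-98 - 54) + 0 = -152 + 0 = -152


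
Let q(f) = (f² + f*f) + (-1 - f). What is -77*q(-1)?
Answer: -154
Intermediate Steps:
q(f) = -1 - f + 2*f² (q(f) = (f² + f²) + (-1 - f) = 2*f² + (-1 - f) = -1 - f + 2*f²)
-77*q(-1) = -77*(-1 - 1*(-1) + 2*(-1)²) = -77*(-1 + 1 + 2*1) = -77*(-1 + 1 + 2) = -77*2 = -154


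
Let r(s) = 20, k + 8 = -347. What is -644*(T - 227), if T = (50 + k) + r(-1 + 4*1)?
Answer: 329728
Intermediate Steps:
k = -355 (k = -8 - 347 = -355)
T = -285 (T = (50 - 355) + 20 = -305 + 20 = -285)
-644*(T - 227) = -644*(-285 - 227) = -644*(-512) = 329728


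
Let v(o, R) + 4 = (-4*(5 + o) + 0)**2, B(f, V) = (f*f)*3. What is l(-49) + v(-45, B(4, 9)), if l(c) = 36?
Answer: 25632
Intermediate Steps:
B(f, V) = 3*f**2 (B(f, V) = f**2*3 = 3*f**2)
v(o, R) = -4 + (-20 - 4*o)**2 (v(o, R) = -4 + (-4*(5 + o) + 0)**2 = -4 + ((-20 - 4*o) + 0)**2 = -4 + (-20 - 4*o)**2)
l(-49) + v(-45, B(4, 9)) = 36 + (-4 + 16*(5 - 45)**2) = 36 + (-4 + 16*(-40)**2) = 36 + (-4 + 16*1600) = 36 + (-4 + 25600) = 36 + 25596 = 25632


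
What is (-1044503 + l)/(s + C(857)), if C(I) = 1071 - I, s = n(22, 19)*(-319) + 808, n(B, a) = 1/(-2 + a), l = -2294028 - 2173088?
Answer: -93697523/17055 ≈ -5493.8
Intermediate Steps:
l = -4467116
s = 13417/17 (s = -319/(-2 + 19) + 808 = -319/17 + 808 = 13417/17 ≈ 789.24)
(-1044503 + l)/(s + C(857)) = (-1044503 - 4467116)/(13417/17 + (1071 - 1*857)) = -5511619/(13417/17 + (1071 - 857)) = -5511619/(13417/17 + 214) = -5511619/17055/17 = -5511619*17/17055 = -93697523/17055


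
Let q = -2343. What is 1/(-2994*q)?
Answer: 1/7014942 ≈ 1.4255e-7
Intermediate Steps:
1/(-2994*q) = 1/(-2994*(-2343)) = 1/7014942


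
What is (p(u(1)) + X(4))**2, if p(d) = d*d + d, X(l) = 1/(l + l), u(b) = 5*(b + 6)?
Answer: 101626561/64 ≈ 1.5879e+6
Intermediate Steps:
u(b) = 30 + 5*b (u(b) = 5*(6 + b) = 30 + 5*b)
X(l) = 1/(2*l)
p(d) = d + d**2 (p(d) = d**2 + d = d + d**2)
(p(u(1)) + X(4))**2 = ((30 + 5*1)*(1 + (30 + 5*1)) + (1/2)/4)**2 = ((30 + 5)*(1 + (30 + 5)) + (1/2)*(1/4))**2 = (35*(1 + 35) + 1/8)**2 = (35*36 + 1/8)**2 = (1260 + 1/8)**2 = (10081/8)**2 = 101626561/64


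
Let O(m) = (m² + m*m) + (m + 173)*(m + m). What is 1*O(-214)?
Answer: 109140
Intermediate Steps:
O(m) = 2*m² + 2*m*(173 + m) (O(m) = (m² + m²) + (173 + m)*(2*m) = 2*m² + 2*m*(173 + m))
1*O(-214) = 1*(2*(-214)*(173 + 2*(-214))) = 1*(2*(-214)*(173 - 428)) = 1*(2*(-214)*(-255)) = 1*109140 = 109140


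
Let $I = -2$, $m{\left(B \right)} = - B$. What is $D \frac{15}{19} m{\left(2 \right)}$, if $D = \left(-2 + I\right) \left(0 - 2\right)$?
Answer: $- \frac{240}{19} \approx -12.632$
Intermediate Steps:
$D = 8$ ($D = \left(-2 - 2\right) \left(0 - 2\right) = \left(-4\right) \left(-2\right) = 8$)
$D \frac{15}{19} m{\left(2 \right)} = 8 \cdot \frac{15}{19} \left(\left(-1\right) 2\right) = 8 \cdot 15 \cdot \frac{1}{19} \left(-2\right) = 8 \cdot \frac{15}{19} \left(-2\right) = \frac{120}{19} \left(-2\right) = - \frac{240}{19}$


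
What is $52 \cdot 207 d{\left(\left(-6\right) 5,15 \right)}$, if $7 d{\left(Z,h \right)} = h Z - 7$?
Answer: $- \frac{4919148}{7} \approx -7.0274 \cdot 10^{5}$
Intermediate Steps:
$d{\left(Z,h \right)} = -1 + \frac{Z h}{7}$ ($d{\left(Z,h \right)} = \frac{h Z - 7}{7} = \frac{Z h - 7}{7} = \frac{-7 + Z h}{7} = -1 + \frac{Z h}{7}$)
$52 \cdot 207 d{\left(\left(-6\right) 5,15 \right)} = 52 \cdot 207 \left(-1 + \frac{1}{7} \left(\left(-6\right) 5\right) 15\right) = 10764 \left(-1 + \frac{1}{7} \left(-30\right) 15\right) = 10764 \left(-1 - \frac{450}{7}\right) = 10764 \left(- \frac{457}{7}\right) = - \frac{4919148}{7}$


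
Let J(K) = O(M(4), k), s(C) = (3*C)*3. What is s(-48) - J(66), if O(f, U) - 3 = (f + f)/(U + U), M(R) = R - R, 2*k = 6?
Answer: -435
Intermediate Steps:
k = 3 (k = (½)*6 = 3)
M(R) = 0
s(C) = 9*C
O(f, U) = 3 + f/U (O(f, U) = 3 + (f + f)/(U + U) = 3 + (2*f)/((2*U)) = 3 + (2*f)*(1/(2*U)) = 3 + f/U)
J(K) = 3 (J(K) = 3 + 0/3 = 3 + 0*(⅓) = 3 + 0 = 3)
s(-48) - J(66) = 9*(-48) - 1*3 = -432 - 3 = -435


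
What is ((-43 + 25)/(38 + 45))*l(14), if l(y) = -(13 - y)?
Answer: -18/83 ≈ -0.21687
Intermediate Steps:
l(y) = -13 + y
((-43 + 25)/(38 + 45))*l(14) = ((-43 + 25)/(38 + 45))*(-13 + 14) = -18/83*1 = -18/83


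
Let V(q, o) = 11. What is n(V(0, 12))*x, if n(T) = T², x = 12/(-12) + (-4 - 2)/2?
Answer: -484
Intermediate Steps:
x = -4 (x = 12*(-1/12) - 6*½ = -1 - 3 = -4)
n(V(0, 12))*x = 11²*(-4) = 121*(-4) = -484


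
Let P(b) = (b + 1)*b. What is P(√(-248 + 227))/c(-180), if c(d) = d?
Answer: 7/60 - I*√21/180 ≈ 0.11667 - 0.025459*I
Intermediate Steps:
P(b) = b*(1 + b) (P(b) = (1 + b)*b = b*(1 + b))
P(√(-248 + 227))/c(-180) = (√(-248 + 227)*(1 + √(-248 + 227)))/(-180) = (√(-21)*(1 + √(-21)))*(-1/180) = ((I*√21)*(1 + I*√21))*(-1/180) = (I*√21*(1 + I*√21))*(-1/180) = -I*√21*(1 + I*√21)/180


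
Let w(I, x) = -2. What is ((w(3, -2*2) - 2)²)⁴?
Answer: 65536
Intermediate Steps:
((w(3, -2*2) - 2)²)⁴ = ((-2 - 2)²)⁴ = ((-4)²)⁴ = 16⁴ = 65536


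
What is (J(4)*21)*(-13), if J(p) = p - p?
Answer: 0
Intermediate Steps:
J(p) = 0
(J(4)*21)*(-13) = (0*21)*(-13) = 0*(-13) = 0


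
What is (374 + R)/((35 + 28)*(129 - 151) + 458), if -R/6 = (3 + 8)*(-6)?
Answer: -385/464 ≈ -0.82974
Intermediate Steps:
R = 396 (R = -6*(3 + 8)*(-6) = -66*(-6) = -6*(-66) = 396)
(374 + R)/((35 + 28)*(129 - 151) + 458) = (374 + 396)/((35 + 28)*(129 - 151) + 458) = 770/(63*(-22) + 458) = 770/(-1386 + 458) = 770/(-928) = 770*(-1/928) = -385/464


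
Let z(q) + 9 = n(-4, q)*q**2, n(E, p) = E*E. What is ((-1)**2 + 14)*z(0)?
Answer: -135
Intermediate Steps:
n(E, p) = E**2
z(q) = -9 + 16*q**2 (z(q) = -9 + (-4)**2*q**2 = -9 + 16*q**2)
((-1)**2 + 14)*z(0) = ((-1)**2 + 14)*(-9 + 16*0**2) = (1 + 14)*(-9 + 16*0) = 15*(-9 + 0) = 15*(-9) = -135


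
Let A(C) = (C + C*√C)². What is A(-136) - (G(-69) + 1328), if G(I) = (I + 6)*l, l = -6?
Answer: -2498666 + 73984*I*√34 ≈ -2.4987e+6 + 4.314e+5*I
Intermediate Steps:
G(I) = -36 - 6*I (G(I) = (I + 6)*(-6) = (6 + I)*(-6) = -36 - 6*I)
A(C) = (C + C^(3/2))²
A(-136) - (G(-69) + 1328) = (-136 + (-136)^(3/2))² - ((-36 - 6*(-69)) + 1328) = (-136 - 272*I*√34)² - ((-36 + 414) + 1328) = (-136 - 272*I*√34)² - (378 + 1328) = (-136 - 272*I*√34)² - 1*1706 = (-136 - 272*I*√34)² - 1706 = -1706 + (-136 - 272*I*√34)²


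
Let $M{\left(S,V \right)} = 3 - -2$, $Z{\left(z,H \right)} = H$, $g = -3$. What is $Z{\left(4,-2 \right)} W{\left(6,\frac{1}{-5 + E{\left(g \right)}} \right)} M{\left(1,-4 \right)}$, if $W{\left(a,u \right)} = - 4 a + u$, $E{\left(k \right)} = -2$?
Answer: $\frac{1690}{7} \approx 241.43$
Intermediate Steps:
$M{\left(S,V \right)} = 5$ ($M{\left(S,V \right)} = 3 + 2 = 5$)
$W{\left(a,u \right)} = u - 4 a$
$Z{\left(4,-2 \right)} W{\left(6,\frac{1}{-5 + E{\left(g \right)}} \right)} M{\left(1,-4 \right)} = - 2 \left(\frac{1}{-5 - 2} - 24\right) 5 = - 2 \left(\frac{1}{-7} - 24\right) 5 = - 2 \left(- \frac{1}{7} - 24\right) 5 = \left(-2\right) \left(- \frac{169}{7}\right) 5 = \frac{338}{7} \cdot 5 = \frac{1690}{7}$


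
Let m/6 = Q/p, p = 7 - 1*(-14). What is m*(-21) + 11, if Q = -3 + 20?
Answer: -91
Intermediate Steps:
p = 21 (p = 7 + 14 = 21)
Q = 17
m = 34/7 (m = 6*(17/21) = 34/7 ≈ 4.8571)
m*(-21) + 11 = (34/7)*(-21) + 11 = -102 + 11 = -91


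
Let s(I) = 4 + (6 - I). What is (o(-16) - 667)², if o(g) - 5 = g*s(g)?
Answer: 1162084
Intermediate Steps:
s(I) = 10 - I
o(g) = 5 + g*(10 - g)
(o(-16) - 667)² = ((5 - 1*(-16)*(-10 - 16)) - 667)² = ((5 - 1*(-16)*(-26)) - 667)² = ((5 - 416) - 667)² = (-411 - 667)² = (-1078)² = 1162084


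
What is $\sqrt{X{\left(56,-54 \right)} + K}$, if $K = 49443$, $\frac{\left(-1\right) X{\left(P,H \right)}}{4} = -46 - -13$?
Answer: $5 \sqrt{1983} \approx 222.65$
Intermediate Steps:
$X{\left(P,H \right)} = 132$ ($X{\left(P,H \right)} = - 4 \left(-46 - -13\right) = - 4 \left(-46 + 13\right) = \left(-4\right) \left(-33\right) = 132$)
$\sqrt{X{\left(56,-54 \right)} + K} = \sqrt{132 + 49443} = \sqrt{49575} = 5 \sqrt{1983}$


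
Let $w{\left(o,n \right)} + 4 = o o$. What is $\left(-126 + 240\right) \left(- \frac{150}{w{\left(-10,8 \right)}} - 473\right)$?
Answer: $- \frac{432801}{8} \approx -54100.0$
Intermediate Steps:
$w{\left(o,n \right)} = -4 + o^{2}$ ($w{\left(o,n \right)} = -4 + o o = -4 + o^{2}$)
$\left(-126 + 240\right) \left(- \frac{150}{w{\left(-10,8 \right)}} - 473\right) = \left(-126 + 240\right) \left(- \frac{150}{-4 + \left(-10\right)^{2}} - 473\right) = 114 \left(- \frac{150}{-4 + 100} - 473\right) = 114 \left(- \frac{150}{96} - 473\right) = 114 \left(\left(-150\right) \frac{1}{96} - 473\right) = 114 \left(- \frac{25}{16} - 473\right) = 114 \left(- \frac{7593}{16}\right) = - \frac{432801}{8}$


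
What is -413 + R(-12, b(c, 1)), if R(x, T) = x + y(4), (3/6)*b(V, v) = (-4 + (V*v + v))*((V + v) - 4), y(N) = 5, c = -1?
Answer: -420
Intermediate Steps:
b(V, v) = 2*(-4 + V + v)*(-4 + v + V*v) (b(V, v) = 2*((-4 + (V*v + v))*((V + v) - 4)) = 2*((-4 + (v + V*v))*(-4 + V + v)) = 2*((-4 + v + V*v)*(-4 + V + v)) = 2*((-4 + V + v)*(-4 + v + V*v)) = 2*(-4 + V + v)*(-4 + v + V*v))
R(x, T) = 5 + x (R(x, T) = x + 5 = 5 + x)
-413 + R(-12, b(c, 1)) = -413 + (5 - 12) = -413 - 7 = -420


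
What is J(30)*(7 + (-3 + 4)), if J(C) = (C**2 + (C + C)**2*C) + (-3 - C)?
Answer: 870936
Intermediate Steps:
J(C) = -3 + C**2 - C + 4*C**3 (J(C) = (C**2 + (2*C)**2*C) + (-3 - C) = (C**2 + (4*C**2)*C) + (-3 - C) = (C**2 + 4*C**3) + (-3 - C) = -3 + C**2 - C + 4*C**3)
J(30)*(7 + (-3 + 4)) = (-3 + 30**2 - 1*30 + 4*30**3)*(7 + (-3 + 4)) = (-3 + 900 - 30 + 4*27000)*(7 + 1) = (-3 + 900 - 30 + 108000)*8 = 108867*8 = 870936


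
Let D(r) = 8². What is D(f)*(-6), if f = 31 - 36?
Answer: -384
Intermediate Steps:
f = -5
D(r) = 64
D(f)*(-6) = 64*(-6) = -384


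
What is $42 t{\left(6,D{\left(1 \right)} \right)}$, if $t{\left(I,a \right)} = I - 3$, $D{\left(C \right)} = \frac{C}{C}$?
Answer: $126$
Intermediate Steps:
$D{\left(C \right)} = 1$
$t{\left(I,a \right)} = -3 + I$ ($t{\left(I,a \right)} = I - 3 = -3 + I$)
$42 t{\left(6,D{\left(1 \right)} \right)} = 42 \left(-3 + 6\right) = 42 \cdot 3 = 126$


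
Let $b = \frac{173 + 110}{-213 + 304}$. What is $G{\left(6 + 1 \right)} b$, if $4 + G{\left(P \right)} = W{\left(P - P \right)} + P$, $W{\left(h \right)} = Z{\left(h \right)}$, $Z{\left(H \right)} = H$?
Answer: $\frac{849}{91} \approx 9.3297$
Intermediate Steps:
$W{\left(h \right)} = h$
$b = \frac{283}{91} \approx 3.1099$
$G{\left(P \right)} = -4 + P$ ($G{\left(P \right)} = -4 + \left(\left(P - P\right) + P\right) = -4 + \left(0 + P\right) = -4 + P$)
$G{\left(6 + 1 \right)} b = \left(-4 + \left(6 + 1\right)\right) \frac{283}{91} = \left(-4 + 7\right) \frac{283}{91} = 3 \cdot \frac{283}{91} = \frac{849}{91}$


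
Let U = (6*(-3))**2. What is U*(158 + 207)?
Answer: 118260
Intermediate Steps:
U = 324 (U = (-18)**2 = 324)
U*(158 + 207) = 324*(158 + 207) = 324*365 = 118260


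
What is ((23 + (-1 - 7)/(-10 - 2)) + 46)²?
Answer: 43681/9 ≈ 4853.4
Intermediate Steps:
((23 + (-1 - 7)/(-10 - 2)) + 46)² = ((23 - 8/(-12)) + 46)² = ((23 - 8*(-1/12)) + 46)² = ((23 + ⅔) + 46)² = (71/3 + 46)² = (209/3)² = 43681/9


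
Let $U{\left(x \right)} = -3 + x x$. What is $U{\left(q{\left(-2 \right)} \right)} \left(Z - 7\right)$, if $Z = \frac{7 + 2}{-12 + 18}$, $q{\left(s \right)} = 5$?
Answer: $-121$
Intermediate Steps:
$U{\left(x \right)} = -3 + x^{2}$
$Z = \frac{3}{2}$ ($Z = \frac{9}{6} = 9 \cdot \frac{1}{6} = \frac{3}{2} \approx 1.5$)
$U{\left(q{\left(-2 \right)} \right)} \left(Z - 7\right) = \left(-3 + 5^{2}\right) \left(\frac{3}{2} - 7\right) = \left(-3 + 25\right) \left(- \frac{11}{2}\right) = 22 \left(- \frac{11}{2}\right) = -121$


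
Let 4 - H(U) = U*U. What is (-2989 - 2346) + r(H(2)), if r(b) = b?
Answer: -5335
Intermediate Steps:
H(U) = 4 - U² (H(U) = 4 - U*U = 4 - U²)
(-2989 - 2346) + r(H(2)) = (-2989 - 2346) + (4 - 1*2²) = -5335 + (4 - 1*4) = -5335 + (4 - 4) = -5335 + 0 = -5335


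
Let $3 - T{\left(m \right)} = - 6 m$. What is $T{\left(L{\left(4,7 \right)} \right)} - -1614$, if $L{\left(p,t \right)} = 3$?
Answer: $1635$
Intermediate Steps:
$T{\left(m \right)} = 3 + 6 m$ ($T{\left(m \right)} = 3 - - 6 m = 3 + 6 m$)
$T{\left(L{\left(4,7 \right)} \right)} - -1614 = \left(3 + 6 \cdot 3\right) - -1614 = \left(3 + 18\right) + 1614 = 21 + 1614 = 1635$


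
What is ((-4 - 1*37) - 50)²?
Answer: 8281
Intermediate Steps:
((-4 - 1*37) - 50)² = ((-4 - 37) - 50)² = (-41 - 50)² = (-91)² = 8281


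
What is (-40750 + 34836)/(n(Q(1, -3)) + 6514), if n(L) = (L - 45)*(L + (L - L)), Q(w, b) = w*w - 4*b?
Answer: -2957/3049 ≈ -0.96983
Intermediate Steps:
Q(w, b) = w² - 4*b
n(L) = L*(-45 + L) (n(L) = (-45 + L)*(L + 0) = (-45 + L)*L = L*(-45 + L))
(-40750 + 34836)/(n(Q(1, -3)) + 6514) = (-40750 + 34836)/((1² - 4*(-3))*(-45 + (1² - 4*(-3))) + 6514) = -5914/((1 + 12)*(-45 + (1 + 12)) + 6514) = -5914/(13*(-45 + 13) + 6514) = -5914/(13*(-32) + 6514) = -5914/(-416 + 6514) = -5914/6098 = -5914*1/6098 = -2957/3049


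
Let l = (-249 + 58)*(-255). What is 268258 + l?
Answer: 316963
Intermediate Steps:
l = 48705 (l = -191*(-255) = 48705)
268258 + l = 268258 + 48705 = 316963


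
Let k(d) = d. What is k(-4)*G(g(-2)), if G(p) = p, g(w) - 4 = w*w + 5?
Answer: -52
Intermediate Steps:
g(w) = 9 + w**2 (g(w) = 4 + (w*w + 5) = 4 + (w**2 + 5) = 4 + (5 + w**2) = 9 + w**2)
k(-4)*G(g(-2)) = -4*(9 + (-2)**2) = -4*(9 + 4) = -4*13 = -52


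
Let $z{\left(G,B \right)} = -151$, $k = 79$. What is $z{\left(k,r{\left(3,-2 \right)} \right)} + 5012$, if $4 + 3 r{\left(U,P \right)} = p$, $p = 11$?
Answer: $4861$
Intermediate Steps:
$r{\left(U,P \right)} = \frac{7}{3}$ ($r{\left(U,P \right)} = - \frac{4}{3} + \frac{1}{3} \cdot 11 = - \frac{4}{3} + \frac{11}{3} = \frac{7}{3}$)
$z{\left(k,r{\left(3,-2 \right)} \right)} + 5012 = -151 + 5012 = 4861$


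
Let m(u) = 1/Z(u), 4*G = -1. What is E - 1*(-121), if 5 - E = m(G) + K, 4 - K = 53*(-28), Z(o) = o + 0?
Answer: -1358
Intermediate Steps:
G = -1/4 (G = (1/4)*(-1) = -1/4 ≈ -0.25000)
Z(o) = o
m(u) = 1/u
K = 1488 (K = 4 - 53*(-28) = 4 - 1*(-1484) = 4 + 1484 = 1488)
E = -1479 (E = 5 - (1/(-1/4) + 1488) = 5 - (-4 + 1488) = 5 - 1*1484 = 5 - 1484 = -1479)
E - 1*(-121) = -1479 - 1*(-121) = -1479 + 121 = -1358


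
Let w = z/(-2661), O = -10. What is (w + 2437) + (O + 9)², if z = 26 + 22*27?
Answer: 6486898/2661 ≈ 2437.8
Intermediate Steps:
z = 620 (z = 26 + 594 = 620)
w = -620/2661 (w = 620/(-2661) = 620*(-1/2661) = -620/2661 ≈ -0.23300)
(w + 2437) + (O + 9)² = (-620/2661 + 2437) + (-10 + 9)² = 6484237/2661 + (-1)² = 6484237/2661 + 1 = 6486898/2661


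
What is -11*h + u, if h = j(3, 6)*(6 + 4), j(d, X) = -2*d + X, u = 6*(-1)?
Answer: -6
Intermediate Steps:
u = -6
j(d, X) = X - 2*d
h = 0 (h = (6 - 2*3)*(6 + 4) = (6 - 6)*10 = 0*10 = 0)
-11*h + u = -11*0 - 6 = 0 - 6 = -6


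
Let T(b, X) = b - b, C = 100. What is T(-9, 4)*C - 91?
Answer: -91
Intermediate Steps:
T(b, X) = 0
T(-9, 4)*C - 91 = 0*100 - 91 = 0 - 91 = -91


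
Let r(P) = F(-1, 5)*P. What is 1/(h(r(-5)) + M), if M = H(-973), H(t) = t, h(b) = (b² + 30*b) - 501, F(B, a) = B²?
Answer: -1/1599 ≈ -0.00062539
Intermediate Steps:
r(P) = P (r(P) = (-1)²*P = 1*P = P)
h(b) = -501 + b² + 30*b
M = -973
1/(h(r(-5)) + M) = 1/((-501 + (-5)² + 30*(-5)) - 973) = 1/((-501 + 25 - 150) - 973) = 1/(-626 - 973) = 1/(-1599) = -1/1599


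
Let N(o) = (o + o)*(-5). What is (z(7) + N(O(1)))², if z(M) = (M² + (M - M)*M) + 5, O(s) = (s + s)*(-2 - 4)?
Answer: 30276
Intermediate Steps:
O(s) = -12*s (O(s) = (2*s)*(-6) = -12*s)
N(o) = -10*o (N(o) = (2*o)*(-5) = -10*o)
z(M) = 5 + M² (z(M) = (M² + 0*M) + 5 = (M² + 0) + 5 = M² + 5 = 5 + M²)
(z(7) + N(O(1)))² = ((5 + 7²) - (-120))² = ((5 + 49) - 10*(-12))² = (54 + 120)² = 174² = 30276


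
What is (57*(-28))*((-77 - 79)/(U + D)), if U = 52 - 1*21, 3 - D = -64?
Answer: 17784/7 ≈ 2540.6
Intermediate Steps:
D = 67 (D = 3 - 1*(-64) = 3 + 64 = 67)
U = 31 (U = 52 - 21 = 31)
(57*(-28))*((-77 - 79)/(U + D)) = (57*(-28))*((-77 - 79)/(31 + 67)) = -(-248976)/98 = -1596*(-78/49) = 17784/7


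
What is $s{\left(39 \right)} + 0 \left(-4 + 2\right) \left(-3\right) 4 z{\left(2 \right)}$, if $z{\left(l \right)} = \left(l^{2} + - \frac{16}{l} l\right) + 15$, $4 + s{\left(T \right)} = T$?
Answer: $35$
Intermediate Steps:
$s{\left(T \right)} = -4 + T$
$z{\left(l \right)} = -1 + l^{2}$ ($z{\left(l \right)} = \left(l^{2} - 16\right) + 15 = \left(-16 + l^{2}\right) + 15 = -1 + l^{2}$)
$s{\left(39 \right)} + 0 \left(-4 + 2\right) \left(-3\right) 4 z{\left(2 \right)} = \left(-4 + 39\right) + 0 \left(-4 + 2\right) \left(-3\right) 4 \left(-1 + 2^{2}\right) = 35 + 0 \left(-2\right) \left(-3\right) 4 \left(-1 + 4\right) = 35 + 0 \left(-3\right) 4 \cdot 3 = 35 + 0 \cdot 4 \cdot 3 = 35 + 0 \cdot 3 = 35 + 0 = 35$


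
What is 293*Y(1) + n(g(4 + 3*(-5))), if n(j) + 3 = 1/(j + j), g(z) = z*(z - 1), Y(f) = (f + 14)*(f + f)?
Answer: 2319769/264 ≈ 8787.0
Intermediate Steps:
Y(f) = 2*f*(14 + f) (Y(f) = (14 + f)*(2*f) = 2*f*(14 + f))
g(z) = z*(-1 + z)
n(j) = -3 + 1/(2*j) (n(j) = -3 + 1/(j + j) = -3 + 1/(2*j))
293*Y(1) + n(g(4 + 3*(-5))) = 293*(2*1*(14 + 1)) + (-3 + 1/(2*(((4 + 3*(-5))*(-1 + (4 + 3*(-5))))))) = 293*(2*1*15) + (-3 + 1/(2*(((4 - 15)*(-1 + (4 - 15)))))) = 293*30 + (-3 + 1/(2*((-11*(-1 - 11))))) = 8790 + (-3 + 1/(2*((-11*(-12))))) = 8790 + (-3 + (½)/132) = 8790 + (-3 + (½)*(1/132)) = 8790 + (-3 + 1/264) = 8790 - 791/264 = 2319769/264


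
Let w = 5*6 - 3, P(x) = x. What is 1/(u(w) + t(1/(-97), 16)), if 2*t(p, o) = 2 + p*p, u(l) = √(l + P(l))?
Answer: -13116146/695117405 + 354117124*√6/6256056645 ≈ 0.11978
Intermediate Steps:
w = 27 (w = 30 - 3 = 27)
u(l) = √2*√l (u(l) = √(l + l) = √(2*l) = √2*√l)
t(p, o) = 1 + p²/2 (t(p, o) = (2 + p*p)/2 = (2 + p²)/2 = 1 + p²/2)
1/(u(w) + t(1/(-97), 16)) = 1/(√2*√27 + (1 + (1/(-97))²/2)) = 1/(√2*(3*√3) + (1 + (-1/97)²/2)) = 1/(3*√6 + (1 + (½)*(1/9409))) = 1/(3*√6 + (1 + 1/18818)) = 1/(3*√6 + 18819/18818) = 1/(18819/18818 + 3*√6)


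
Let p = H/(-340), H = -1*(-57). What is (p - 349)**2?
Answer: 14093726089/115600 ≈ 1.2192e+5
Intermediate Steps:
H = 57
p = -57/340 (p = 57/(-340) = 57*(-1/340) = -57/340 ≈ -0.16765)
(p - 349)**2 = (-57/340 - 349)**2 = (-118717/340)**2 = 14093726089/115600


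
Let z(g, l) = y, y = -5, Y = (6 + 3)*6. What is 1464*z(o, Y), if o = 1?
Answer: -7320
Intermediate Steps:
Y = 54 (Y = 9*6 = 54)
z(g, l) = -5
1464*z(o, Y) = 1464*(-5) = -7320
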